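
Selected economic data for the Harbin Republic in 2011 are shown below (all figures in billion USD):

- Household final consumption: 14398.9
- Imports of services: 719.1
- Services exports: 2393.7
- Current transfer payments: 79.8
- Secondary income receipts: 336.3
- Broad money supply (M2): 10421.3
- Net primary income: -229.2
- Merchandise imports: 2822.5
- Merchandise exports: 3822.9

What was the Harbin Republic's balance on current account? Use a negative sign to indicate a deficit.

Goods balance = 3822.9 - 2822.5 = 1000.4
Services balance = 2393.7 - 719.1 = 1674.6
Trade balance (goods + services) = 1000.4 + 1674.6 = 2675.0
Net primary income = -229.2
Net secondary income = 336.3 - 79.8 = 256.5
Current account = 2675.0 + (-229.2) + 256.5 = 2702.3

2702.3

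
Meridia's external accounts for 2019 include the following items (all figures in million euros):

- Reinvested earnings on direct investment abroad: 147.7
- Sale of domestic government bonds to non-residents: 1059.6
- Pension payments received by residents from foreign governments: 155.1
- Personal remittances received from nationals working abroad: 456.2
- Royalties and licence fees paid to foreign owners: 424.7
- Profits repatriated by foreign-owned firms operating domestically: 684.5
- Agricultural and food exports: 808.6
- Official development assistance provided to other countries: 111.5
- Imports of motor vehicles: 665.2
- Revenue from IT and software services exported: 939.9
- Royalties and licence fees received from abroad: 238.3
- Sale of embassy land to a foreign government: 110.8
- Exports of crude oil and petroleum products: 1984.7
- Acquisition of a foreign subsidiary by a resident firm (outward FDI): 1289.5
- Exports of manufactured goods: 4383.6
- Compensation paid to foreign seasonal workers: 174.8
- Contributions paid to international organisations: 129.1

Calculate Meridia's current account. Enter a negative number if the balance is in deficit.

Goods: -665.2 + 1984.7 + 808.6 + 4383.6 = 6511.7
Services: 939.9 - 424.7 + 238.3 = 753.5
Primary income: -174.8 + 147.7 - 684.5 = -711.6
Secondary income: -111.5 + 155.1 + 456.2 - 129.1 = 370.7
Current account = 6511.7 + 753.5 + (-711.6) + 370.7 = 6924.3
(Excluded from the current account — financial account: sale of domestic government bonds to non-residents 1059.6, acquisition of a foreign subsidiary by a resident firm (outward FDI) 1289.5; capital account: sale of embassy land to a foreign government 110.8.)

6924.3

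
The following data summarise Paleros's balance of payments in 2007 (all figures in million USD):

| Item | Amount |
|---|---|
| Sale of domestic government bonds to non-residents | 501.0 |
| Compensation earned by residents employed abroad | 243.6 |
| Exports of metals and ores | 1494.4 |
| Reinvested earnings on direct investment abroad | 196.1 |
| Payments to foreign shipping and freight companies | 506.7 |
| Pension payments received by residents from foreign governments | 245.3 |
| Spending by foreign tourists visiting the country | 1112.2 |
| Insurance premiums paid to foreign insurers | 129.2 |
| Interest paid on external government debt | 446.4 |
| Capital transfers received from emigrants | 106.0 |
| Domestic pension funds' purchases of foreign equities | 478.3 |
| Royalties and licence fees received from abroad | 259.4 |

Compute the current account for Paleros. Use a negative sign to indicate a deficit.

2468.7

Goods: 1494.4
Services: 1112.2 + 259.4 - 506.7 - 129.2 = 735.7
Primary income: 196.1 - 446.4 + 243.6 = -6.7
Secondary income: 245.3
Current account = 1494.4 + 735.7 + (-6.7) + 245.3 = 2468.7
(Excluded from the current account — financial account: sale of domestic government bonds to non-residents 501.0, domestic pension funds' purchases of foreign equities 478.3; capital account: capital transfers received from emigrants 106.0.)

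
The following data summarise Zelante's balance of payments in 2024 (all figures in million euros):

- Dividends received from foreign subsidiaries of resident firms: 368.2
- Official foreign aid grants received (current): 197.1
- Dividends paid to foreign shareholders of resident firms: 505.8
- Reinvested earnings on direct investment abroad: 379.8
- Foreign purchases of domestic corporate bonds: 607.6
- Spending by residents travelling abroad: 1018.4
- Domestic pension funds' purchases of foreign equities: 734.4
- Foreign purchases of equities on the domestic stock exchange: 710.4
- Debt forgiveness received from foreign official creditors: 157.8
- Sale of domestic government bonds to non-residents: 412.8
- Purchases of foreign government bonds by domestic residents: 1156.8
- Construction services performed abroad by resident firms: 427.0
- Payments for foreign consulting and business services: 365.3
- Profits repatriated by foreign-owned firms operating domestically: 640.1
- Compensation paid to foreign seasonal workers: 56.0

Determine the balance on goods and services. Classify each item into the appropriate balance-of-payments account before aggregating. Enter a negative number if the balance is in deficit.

Services: 427.0 - 1018.4 - 365.3 = -956.7
Trade balance = 0.0 + (-956.7) = -956.7
(Excluded from the trade balance — primary income: dividends received from foreign subsidiaries of resident firms 368.2, dividends paid to foreign shareholders of resident firms 505.8, reinvested earnings on direct investment abroad 379.8, profits repatriated by foreign-owned firms operating domestically 640.1, compensation paid to foreign seasonal workers 56.0; secondary income: official foreign aid grants received (current) 197.1; financial account: foreign purchases of domestic corporate bonds 607.6, domestic pension funds' purchases of foreign equities 734.4, foreign purchases of equities on the domestic stock exchange 710.4, sale of domestic government bonds to non-residents 412.8, purchases of foreign government bonds by domestic residents 1156.8; capital account: debt forgiveness received from foreign official creditors 157.8.)

-956.7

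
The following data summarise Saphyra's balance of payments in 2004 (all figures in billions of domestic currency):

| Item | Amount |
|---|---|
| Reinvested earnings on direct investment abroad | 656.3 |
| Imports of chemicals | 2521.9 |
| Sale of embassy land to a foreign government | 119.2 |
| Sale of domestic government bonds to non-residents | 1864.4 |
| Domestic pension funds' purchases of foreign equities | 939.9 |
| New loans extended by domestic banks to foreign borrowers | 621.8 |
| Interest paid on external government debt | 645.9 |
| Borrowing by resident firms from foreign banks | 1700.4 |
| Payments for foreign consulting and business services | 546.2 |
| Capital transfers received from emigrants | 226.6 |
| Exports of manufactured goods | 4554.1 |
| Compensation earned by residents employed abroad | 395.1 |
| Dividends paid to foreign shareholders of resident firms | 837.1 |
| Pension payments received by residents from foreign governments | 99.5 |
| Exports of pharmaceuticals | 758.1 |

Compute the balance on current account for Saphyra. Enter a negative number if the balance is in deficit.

Goods: 4554.1 + 758.1 - 2521.9 = 2790.3
Services: -546.2
Primary income: -645.9 + 656.3 + 395.1 - 837.1 = -431.6
Secondary income: 99.5
Current account = 2790.3 + (-546.2) + (-431.6) + 99.5 = 1912.0
(Excluded from the current account — capital account: sale of embassy land to a foreign government 119.2, capital transfers received from emigrants 226.6; financial account: sale of domestic government bonds to non-residents 1864.4, domestic pension funds' purchases of foreign equities 939.9, new loans extended by domestic banks to foreign borrowers 621.8, borrowing by resident firms from foreign banks 1700.4.)

1912.0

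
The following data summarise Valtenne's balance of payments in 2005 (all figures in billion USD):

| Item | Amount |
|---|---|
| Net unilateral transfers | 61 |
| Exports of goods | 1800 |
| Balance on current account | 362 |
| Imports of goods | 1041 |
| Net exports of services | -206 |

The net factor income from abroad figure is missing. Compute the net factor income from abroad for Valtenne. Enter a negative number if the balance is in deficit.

Current account = goods balance + services balance + net primary income + net secondary income
Sum of the known components = 614
Net factor income from abroad = CA - (known components) = 362 - 614 = -252

-252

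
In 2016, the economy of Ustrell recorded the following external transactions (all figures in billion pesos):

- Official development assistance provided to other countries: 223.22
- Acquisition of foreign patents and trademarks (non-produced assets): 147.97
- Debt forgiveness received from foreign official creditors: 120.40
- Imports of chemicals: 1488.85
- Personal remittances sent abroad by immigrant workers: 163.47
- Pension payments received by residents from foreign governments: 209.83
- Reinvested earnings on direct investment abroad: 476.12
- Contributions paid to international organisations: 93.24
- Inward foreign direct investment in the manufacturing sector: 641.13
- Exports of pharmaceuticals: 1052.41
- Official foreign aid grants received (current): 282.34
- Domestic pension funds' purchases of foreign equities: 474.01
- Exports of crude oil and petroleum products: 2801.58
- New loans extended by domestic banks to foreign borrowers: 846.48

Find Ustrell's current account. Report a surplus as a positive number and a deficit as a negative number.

2853.50

Goods: -1488.85 + 1052.41 + 2801.58 = 2365.14
Primary income: 476.12
Secondary income: -163.47 - 223.22 + 209.83 + 282.34 - 93.24 = 12.24
Current account = 2365.14 + 476.12 + 12.24 = 2853.50
(Excluded from the current account — capital account: acquisition of foreign patents and trademarks (non-produced assets) 147.97, debt forgiveness received from foreign official creditors 120.40; financial account: inward foreign direct investment in the manufacturing sector 641.13, domestic pension funds' purchases of foreign equities 474.01, new loans extended by domestic banks to foreign borrowers 846.48.)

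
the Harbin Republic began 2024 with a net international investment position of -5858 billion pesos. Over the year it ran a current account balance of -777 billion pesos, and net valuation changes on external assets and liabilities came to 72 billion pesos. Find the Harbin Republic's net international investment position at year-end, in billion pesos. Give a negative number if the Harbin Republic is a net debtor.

Change in NIIP = current account + net valuation change = -777 + 72 = -705
End-of-year NIIP = -5858 + (-705) = -6563

-6563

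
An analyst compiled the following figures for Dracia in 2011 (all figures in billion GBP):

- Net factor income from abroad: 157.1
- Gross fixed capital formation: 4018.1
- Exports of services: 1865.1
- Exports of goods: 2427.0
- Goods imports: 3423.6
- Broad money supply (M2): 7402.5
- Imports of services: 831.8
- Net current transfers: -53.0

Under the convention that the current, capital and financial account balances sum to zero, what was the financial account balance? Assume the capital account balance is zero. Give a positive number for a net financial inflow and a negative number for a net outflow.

-140.8

Goods balance = 2427.0 - 3423.6 = -996.6
Services balance = 1865.1 - 831.8 = 1033.3
Trade balance (goods + services) = -996.6 + 1033.3 = 36.7
Net primary income = 157.1
Net secondary income = -53.0
Current account = 36.7 + 157.1 + (-53.0) = 140.8
Financial account = -(140.8) = -140.8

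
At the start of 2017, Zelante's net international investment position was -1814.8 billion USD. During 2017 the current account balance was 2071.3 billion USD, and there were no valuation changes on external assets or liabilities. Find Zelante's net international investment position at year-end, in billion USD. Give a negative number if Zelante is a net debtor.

256.5

With no valuation effects, change in NIIP = current account = 2071.3
End-of-year NIIP = -1814.8 + 2071.3 = 256.5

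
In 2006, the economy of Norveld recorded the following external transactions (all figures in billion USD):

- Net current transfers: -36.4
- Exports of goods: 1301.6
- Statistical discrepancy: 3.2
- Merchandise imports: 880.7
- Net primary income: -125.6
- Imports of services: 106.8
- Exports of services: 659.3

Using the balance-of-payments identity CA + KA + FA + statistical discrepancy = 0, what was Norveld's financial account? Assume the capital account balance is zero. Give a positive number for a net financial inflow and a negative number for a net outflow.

Goods balance = 1301.6 - 880.7 = 420.9
Services balance = 659.3 - 106.8 = 552.5
Trade balance (goods + services) = 420.9 + 552.5 = 973.4
Net primary income = -125.6
Net secondary income = -36.4
Current account = 973.4 + (-125.6) + (-36.4) = 811.4
Financial account = -(811.4 + 3.2) = -814.6

-814.6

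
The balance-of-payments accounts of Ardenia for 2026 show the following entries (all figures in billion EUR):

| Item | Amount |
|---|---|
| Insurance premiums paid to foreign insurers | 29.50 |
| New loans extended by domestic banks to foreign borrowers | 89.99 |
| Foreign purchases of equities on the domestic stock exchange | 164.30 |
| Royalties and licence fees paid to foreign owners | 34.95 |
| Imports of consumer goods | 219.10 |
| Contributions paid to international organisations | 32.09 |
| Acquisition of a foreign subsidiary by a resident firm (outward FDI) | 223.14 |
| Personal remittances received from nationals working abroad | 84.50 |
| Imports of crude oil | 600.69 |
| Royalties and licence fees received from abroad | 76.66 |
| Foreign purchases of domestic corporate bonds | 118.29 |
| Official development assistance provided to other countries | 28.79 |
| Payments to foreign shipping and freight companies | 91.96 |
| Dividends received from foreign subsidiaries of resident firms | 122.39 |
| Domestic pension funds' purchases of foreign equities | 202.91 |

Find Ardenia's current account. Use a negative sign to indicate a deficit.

Goods: -219.10 - 600.69 = -819.79
Services: 76.66 - 34.95 - 29.50 - 91.96 = -79.75
Primary income: 122.39
Secondary income: -32.09 + 84.50 - 28.79 = 23.62
Current account = (-819.79) + (-79.75) + 122.39 + 23.62 = -753.53
(Excluded from the current account — financial account: new loans extended by domestic banks to foreign borrowers 89.99, foreign purchases of equities on the domestic stock exchange 164.30, acquisition of a foreign subsidiary by a resident firm (outward FDI) 223.14, foreign purchases of domestic corporate bonds 118.29, domestic pension funds' purchases of foreign equities 202.91.)

-753.53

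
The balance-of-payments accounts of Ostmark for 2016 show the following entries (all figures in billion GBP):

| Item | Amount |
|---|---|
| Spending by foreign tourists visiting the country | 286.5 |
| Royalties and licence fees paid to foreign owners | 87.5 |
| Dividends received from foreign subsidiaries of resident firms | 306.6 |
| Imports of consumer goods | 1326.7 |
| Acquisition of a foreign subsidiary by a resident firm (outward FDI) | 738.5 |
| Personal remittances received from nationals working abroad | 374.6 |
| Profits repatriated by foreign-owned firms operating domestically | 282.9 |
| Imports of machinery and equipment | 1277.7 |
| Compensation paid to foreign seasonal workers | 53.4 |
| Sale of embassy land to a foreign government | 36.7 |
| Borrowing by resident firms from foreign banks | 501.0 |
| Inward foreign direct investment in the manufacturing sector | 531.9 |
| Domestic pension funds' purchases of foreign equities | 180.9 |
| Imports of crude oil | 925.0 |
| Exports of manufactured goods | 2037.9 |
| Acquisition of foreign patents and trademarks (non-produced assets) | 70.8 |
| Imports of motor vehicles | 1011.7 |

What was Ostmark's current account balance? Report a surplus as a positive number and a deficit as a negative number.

Goods: -925.0 - 1326.7 - 1011.7 - 1277.7 + 2037.9 = -2503.2
Services: -87.5 + 286.5 = 199.0
Primary income: -282.9 - 53.4 + 306.6 = -29.7
Secondary income: 374.6
Current account = (-2503.2) + 199.0 + (-29.7) + 374.6 = -1959.3
(Excluded from the current account — financial account: acquisition of a foreign subsidiary by a resident firm (outward FDI) 738.5, borrowing by resident firms from foreign banks 501.0, inward foreign direct investment in the manufacturing sector 531.9, domestic pension funds' purchases of foreign equities 180.9; capital account: sale of embassy land to a foreign government 36.7, acquisition of foreign patents and trademarks (non-produced assets) 70.8.)

-1959.3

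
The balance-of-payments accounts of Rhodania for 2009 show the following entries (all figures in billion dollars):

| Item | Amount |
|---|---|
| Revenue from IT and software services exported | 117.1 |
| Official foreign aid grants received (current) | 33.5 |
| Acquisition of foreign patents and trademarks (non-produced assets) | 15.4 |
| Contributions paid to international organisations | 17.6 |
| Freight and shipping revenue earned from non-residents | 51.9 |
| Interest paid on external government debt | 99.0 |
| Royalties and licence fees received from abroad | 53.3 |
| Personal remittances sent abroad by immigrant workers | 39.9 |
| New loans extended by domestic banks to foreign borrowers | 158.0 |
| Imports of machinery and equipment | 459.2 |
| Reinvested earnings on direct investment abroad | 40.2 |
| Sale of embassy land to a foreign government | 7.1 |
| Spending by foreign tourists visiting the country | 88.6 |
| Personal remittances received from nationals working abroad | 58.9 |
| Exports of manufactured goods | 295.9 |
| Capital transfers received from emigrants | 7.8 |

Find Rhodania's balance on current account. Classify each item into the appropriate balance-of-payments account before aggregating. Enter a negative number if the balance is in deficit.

Goods: 295.9 - 459.2 = -163.3
Services: 53.3 + 117.1 + 51.9 + 88.6 = 310.9
Primary income: -99.0 + 40.2 = -58.8
Secondary income: 33.5 + 58.9 - 39.9 - 17.6 = 34.9
Current account = (-163.3) + 310.9 + (-58.8) + 34.9 = 123.7
(Excluded from the current account — capital account: acquisition of foreign patents and trademarks (non-produced assets) 15.4, sale of embassy land to a foreign government 7.1, capital transfers received from emigrants 7.8; financial account: new loans extended by domestic banks to foreign borrowers 158.0.)

123.7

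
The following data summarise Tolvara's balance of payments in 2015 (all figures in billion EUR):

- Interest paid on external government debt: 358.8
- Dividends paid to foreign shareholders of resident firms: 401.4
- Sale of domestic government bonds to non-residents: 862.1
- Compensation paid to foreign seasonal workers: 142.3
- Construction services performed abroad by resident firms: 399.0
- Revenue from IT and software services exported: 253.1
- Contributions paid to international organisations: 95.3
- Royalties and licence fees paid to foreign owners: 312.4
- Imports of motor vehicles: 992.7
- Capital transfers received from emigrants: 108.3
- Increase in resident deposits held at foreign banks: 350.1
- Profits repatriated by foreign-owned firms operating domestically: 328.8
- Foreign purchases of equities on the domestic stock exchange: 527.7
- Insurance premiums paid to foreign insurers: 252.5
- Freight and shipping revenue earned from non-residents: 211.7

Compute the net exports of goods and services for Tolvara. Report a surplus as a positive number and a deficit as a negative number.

Goods: -992.7
Services: -252.5 + 399.0 + 253.1 - 312.4 + 211.7 = 298.9
Trade balance = -992.7 + 298.9 = -693.8
(Excluded from the trade balance — primary income: interest paid on external government debt 358.8, dividends paid to foreign shareholders of resident firms 401.4, compensation paid to foreign seasonal workers 142.3, profits repatriated by foreign-owned firms operating domestically 328.8; financial account: sale of domestic government bonds to non-residents 862.1, increase in resident deposits held at foreign banks 350.1, foreign purchases of equities on the domestic stock exchange 527.7; secondary income: contributions paid to international organisations 95.3; capital account: capital transfers received from emigrants 108.3.)

-693.8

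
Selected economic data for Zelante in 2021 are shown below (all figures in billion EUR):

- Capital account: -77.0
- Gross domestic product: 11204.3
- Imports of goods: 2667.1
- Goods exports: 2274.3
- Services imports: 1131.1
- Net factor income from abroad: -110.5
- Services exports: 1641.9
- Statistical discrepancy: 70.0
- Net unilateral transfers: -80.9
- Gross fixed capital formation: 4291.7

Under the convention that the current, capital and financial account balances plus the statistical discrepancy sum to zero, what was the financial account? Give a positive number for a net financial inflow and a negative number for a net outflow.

80.4

Goods balance = 2274.3 - 2667.1 = -392.8
Services balance = 1641.9 - 1131.1 = 510.8
Trade balance (goods + services) = -392.8 + 510.8 = 118.0
Net primary income = -110.5
Net secondary income = -80.9
Current account = 118.0 + (-110.5) + (-80.9) = -73.4
Financial account = -(-73.4 + (-77.0) + 70.0) = 80.4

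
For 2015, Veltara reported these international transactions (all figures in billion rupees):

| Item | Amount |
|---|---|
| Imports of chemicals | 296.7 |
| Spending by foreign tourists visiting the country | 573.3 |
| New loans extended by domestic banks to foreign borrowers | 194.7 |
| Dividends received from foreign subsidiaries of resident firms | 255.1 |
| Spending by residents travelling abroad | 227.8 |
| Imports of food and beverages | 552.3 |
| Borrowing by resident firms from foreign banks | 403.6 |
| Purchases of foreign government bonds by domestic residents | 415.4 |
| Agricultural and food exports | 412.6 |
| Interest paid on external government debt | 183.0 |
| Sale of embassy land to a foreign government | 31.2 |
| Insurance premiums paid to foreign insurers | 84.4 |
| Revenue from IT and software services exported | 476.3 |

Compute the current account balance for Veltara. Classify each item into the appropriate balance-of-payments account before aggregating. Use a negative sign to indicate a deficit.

373.1

Goods: 412.6 - 552.3 - 296.7 = -436.4
Services: 573.3 - 84.4 + 476.3 - 227.8 = 737.4
Primary income: -183.0 + 255.1 = 72.1
Current account = (-436.4) + 737.4 + 72.1 = 373.1
(Excluded from the current account — financial account: new loans extended by domestic banks to foreign borrowers 194.7, borrowing by resident firms from foreign banks 403.6, purchases of foreign government bonds by domestic residents 415.4; capital account: sale of embassy land to a foreign government 31.2.)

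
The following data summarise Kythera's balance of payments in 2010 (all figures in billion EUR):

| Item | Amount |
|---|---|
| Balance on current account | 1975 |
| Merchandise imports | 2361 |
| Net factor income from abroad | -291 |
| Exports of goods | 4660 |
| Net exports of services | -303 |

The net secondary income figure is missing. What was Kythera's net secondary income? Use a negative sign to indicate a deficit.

Current account = goods balance + services balance + net primary income + net secondary income
Sum of the known components = 1705
Net secondary income = CA - (known components) = 1975 - 1705 = 270

270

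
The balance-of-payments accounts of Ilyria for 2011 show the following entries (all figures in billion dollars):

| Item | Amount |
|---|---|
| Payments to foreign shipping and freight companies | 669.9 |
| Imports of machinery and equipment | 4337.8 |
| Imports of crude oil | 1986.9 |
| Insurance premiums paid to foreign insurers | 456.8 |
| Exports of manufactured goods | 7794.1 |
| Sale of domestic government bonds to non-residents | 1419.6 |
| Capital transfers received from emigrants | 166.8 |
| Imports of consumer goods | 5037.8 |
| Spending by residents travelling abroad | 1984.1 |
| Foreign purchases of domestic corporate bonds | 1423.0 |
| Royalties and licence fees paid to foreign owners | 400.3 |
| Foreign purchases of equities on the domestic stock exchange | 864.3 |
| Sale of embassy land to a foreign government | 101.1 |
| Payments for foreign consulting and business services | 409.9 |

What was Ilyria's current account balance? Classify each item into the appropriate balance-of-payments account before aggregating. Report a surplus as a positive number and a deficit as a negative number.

Goods: -1986.9 - 5037.8 - 4337.8 + 7794.1 = -3568.4
Services: -400.3 - 669.9 - 409.9 - 456.8 - 1984.1 = -3921.0
Current account = (-3568.4) + (-3921.0) = -7489.4
(Excluded from the current account — financial account: sale of domestic government bonds to non-residents 1419.6, foreign purchases of domestic corporate bonds 1423.0, foreign purchases of equities on the domestic stock exchange 864.3; capital account: capital transfers received from emigrants 166.8, sale of embassy land to a foreign government 101.1.)

-7489.4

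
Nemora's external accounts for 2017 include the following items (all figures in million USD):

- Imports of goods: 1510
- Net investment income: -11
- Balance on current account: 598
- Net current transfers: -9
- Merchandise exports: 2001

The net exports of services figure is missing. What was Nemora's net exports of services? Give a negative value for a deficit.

127

Current account = goods balance + services balance + net primary income + net secondary income
Sum of the known components = 471
Net exports of services = CA - (known components) = 598 - 471 = 127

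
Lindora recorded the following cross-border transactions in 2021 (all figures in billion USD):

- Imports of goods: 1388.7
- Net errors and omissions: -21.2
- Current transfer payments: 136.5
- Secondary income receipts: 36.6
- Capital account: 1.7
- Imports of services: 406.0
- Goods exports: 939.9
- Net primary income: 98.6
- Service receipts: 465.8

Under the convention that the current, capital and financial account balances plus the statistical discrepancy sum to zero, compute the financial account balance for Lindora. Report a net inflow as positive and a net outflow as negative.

409.8

Goods balance = 939.9 - 1388.7 = -448.8
Services balance = 465.8 - 406.0 = 59.8
Trade balance (goods + services) = -448.8 + 59.8 = -389.0
Net primary income = 98.6
Net secondary income = 36.6 - 136.5 = -99.9
Current account = -389.0 + 98.6 + (-99.9) = -390.3
Financial account = -(-390.3 + 1.7 + (-21.2)) = 409.8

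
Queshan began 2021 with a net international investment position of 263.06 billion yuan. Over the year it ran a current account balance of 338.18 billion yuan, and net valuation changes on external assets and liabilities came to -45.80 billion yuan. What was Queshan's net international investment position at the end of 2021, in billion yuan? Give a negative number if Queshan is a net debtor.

Change in NIIP = current account + net valuation change = 338.18 + (-45.80) = 292.38
End-of-year NIIP = 263.06 + 292.38 = 555.44

555.44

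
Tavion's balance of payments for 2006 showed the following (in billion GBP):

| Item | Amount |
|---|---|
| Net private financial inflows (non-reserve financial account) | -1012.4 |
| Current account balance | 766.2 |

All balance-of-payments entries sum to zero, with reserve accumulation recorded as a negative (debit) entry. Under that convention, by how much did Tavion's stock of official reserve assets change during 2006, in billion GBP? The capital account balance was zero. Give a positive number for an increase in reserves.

Official reserve transactions balance = -(766.2 + (-1012.4)) = 246.2
An accumulation of reserves is recorded as a debit (negative entry), so the change in the stock of reserves is the negative of that balance.
Change in official reserves = -(246.2) = -246.2

-246.2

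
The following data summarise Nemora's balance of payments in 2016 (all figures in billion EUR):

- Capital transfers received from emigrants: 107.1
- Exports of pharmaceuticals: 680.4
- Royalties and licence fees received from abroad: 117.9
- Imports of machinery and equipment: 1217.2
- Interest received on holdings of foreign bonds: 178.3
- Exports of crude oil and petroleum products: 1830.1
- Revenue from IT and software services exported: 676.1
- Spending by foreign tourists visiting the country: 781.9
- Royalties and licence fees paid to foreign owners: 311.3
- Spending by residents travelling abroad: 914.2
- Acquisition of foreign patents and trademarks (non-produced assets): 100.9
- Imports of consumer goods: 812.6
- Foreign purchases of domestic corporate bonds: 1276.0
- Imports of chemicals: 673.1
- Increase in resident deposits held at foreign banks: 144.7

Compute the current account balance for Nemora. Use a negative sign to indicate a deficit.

Goods: -812.6 + 680.4 - 1217.2 - 673.1 + 1830.1 = -192.4
Services: 676.1 - 914.2 - 311.3 + 781.9 + 117.9 = 350.4
Primary income: 178.3
Current account = (-192.4) + 350.4 + 178.3 = 336.3
(Excluded from the current account — capital account: capital transfers received from emigrants 107.1, acquisition of foreign patents and trademarks (non-produced assets) 100.9; financial account: foreign purchases of domestic corporate bonds 1276.0, increase in resident deposits held at foreign banks 144.7.)

336.3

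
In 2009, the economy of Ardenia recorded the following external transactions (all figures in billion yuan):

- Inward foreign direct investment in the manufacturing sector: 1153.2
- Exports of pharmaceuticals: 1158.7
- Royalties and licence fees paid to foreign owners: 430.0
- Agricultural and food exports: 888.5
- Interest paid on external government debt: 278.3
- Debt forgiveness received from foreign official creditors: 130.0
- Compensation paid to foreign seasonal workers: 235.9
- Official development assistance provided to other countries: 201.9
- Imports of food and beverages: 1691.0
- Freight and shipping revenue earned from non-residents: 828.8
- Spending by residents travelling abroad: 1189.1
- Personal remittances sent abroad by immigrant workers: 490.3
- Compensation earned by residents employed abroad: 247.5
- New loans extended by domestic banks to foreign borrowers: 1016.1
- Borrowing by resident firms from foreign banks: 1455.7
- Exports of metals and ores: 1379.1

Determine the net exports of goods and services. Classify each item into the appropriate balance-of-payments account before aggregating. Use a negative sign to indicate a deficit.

945.0

Goods: 888.5 + 1379.1 - 1691.0 + 1158.7 = 1735.3
Services: -430.0 + 828.8 - 1189.1 = -790.3
Trade balance = 1735.3 + (-790.3) = 945.0
(Excluded from the trade balance — financial account: inward foreign direct investment in the manufacturing sector 1153.2, new loans extended by domestic banks to foreign borrowers 1016.1, borrowing by resident firms from foreign banks 1455.7; primary income: interest paid on external government debt 278.3, compensation paid to foreign seasonal workers 235.9, compensation earned by residents employed abroad 247.5; capital account: debt forgiveness received from foreign official creditors 130.0; secondary income: official development assistance provided to other countries 201.9, personal remittances sent abroad by immigrant workers 490.3.)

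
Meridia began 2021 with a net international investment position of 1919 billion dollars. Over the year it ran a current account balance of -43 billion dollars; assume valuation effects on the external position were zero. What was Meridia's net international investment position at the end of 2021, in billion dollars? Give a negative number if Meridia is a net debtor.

With no valuation effects, change in NIIP = current account = -43
End-of-year NIIP = 1919 + (-43) = 1876

1876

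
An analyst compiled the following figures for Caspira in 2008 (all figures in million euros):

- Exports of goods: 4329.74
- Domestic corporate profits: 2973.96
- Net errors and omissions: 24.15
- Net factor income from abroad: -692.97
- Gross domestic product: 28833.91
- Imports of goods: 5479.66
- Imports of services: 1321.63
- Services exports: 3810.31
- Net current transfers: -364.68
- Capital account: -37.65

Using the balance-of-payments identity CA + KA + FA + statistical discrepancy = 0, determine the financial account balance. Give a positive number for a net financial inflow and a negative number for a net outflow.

Goods balance = 4329.74 - 5479.66 = -1149.92
Services balance = 3810.31 - 1321.63 = 2488.68
Trade balance (goods + services) = -1149.92 + 2488.68 = 1338.76
Net primary income = -692.97
Net secondary income = -364.68
Current account = 1338.76 + (-692.97) + (-364.68) = 281.11
Financial account = -(281.11 + (-37.65) + 24.15) = -267.61

-267.61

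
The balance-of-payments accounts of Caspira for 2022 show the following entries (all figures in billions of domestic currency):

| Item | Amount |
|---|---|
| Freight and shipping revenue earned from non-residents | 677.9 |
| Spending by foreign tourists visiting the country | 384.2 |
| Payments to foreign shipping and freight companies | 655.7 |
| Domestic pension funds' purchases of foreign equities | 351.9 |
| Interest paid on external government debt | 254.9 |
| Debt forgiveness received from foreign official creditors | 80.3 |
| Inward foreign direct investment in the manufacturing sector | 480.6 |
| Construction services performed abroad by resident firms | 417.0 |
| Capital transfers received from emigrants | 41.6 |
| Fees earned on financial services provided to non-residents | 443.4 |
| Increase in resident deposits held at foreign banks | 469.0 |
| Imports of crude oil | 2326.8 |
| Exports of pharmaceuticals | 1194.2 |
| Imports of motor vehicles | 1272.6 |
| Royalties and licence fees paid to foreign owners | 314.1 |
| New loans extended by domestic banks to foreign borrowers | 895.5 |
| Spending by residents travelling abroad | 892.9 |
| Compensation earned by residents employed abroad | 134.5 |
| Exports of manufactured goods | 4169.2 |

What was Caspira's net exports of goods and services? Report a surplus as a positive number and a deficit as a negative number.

1823.8

Goods: 1194.2 + 4169.2 - 1272.6 - 2326.8 = 1764.0
Services: 384.2 + 443.4 + 677.9 + 417.0 - 314.1 - 892.9 - 655.7 = 59.8
Trade balance = 1764.0 + 59.8 = 1823.8
(Excluded from the trade balance — financial account: domestic pension funds' purchases of foreign equities 351.9, inward foreign direct investment in the manufacturing sector 480.6, increase in resident deposits held at foreign banks 469.0, new loans extended by domestic banks to foreign borrowers 895.5; primary income: interest paid on external government debt 254.9, compensation earned by residents employed abroad 134.5; capital account: debt forgiveness received from foreign official creditors 80.3, capital transfers received from emigrants 41.6.)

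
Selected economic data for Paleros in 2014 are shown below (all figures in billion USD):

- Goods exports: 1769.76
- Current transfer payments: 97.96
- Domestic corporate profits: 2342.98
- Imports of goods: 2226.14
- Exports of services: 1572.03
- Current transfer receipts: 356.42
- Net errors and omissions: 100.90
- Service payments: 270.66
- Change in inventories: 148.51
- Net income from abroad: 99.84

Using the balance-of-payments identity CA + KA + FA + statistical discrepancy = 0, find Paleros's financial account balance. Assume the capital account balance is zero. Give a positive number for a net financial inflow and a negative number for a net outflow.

Goods balance = 1769.76 - 2226.14 = -456.38
Services balance = 1572.03 - 270.66 = 1301.37
Trade balance (goods + services) = -456.38 + 1301.37 = 844.99
Net primary income = 99.84
Net secondary income = 356.42 - 97.96 = 258.46
Current account = 844.99 + 99.84 + 258.46 = 1203.29
Financial account = -(1203.29 + 100.90) = -1304.19

-1304.19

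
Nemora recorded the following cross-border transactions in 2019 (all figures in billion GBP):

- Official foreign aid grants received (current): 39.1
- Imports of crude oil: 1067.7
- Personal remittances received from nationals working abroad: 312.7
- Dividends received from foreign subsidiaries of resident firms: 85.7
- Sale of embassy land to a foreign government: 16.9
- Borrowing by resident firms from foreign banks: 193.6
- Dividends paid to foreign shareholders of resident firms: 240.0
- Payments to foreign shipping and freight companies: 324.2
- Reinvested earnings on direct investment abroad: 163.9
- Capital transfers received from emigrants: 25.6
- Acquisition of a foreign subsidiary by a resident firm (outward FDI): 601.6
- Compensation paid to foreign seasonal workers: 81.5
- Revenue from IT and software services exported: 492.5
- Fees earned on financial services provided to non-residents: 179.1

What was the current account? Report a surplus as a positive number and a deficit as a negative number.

Goods: -1067.7
Services: -324.2 + 492.5 + 179.1 = 347.4
Primary income: -240.0 - 81.5 + 85.7 + 163.9 = -71.9
Secondary income: 312.7 + 39.1 = 351.8
Current account = (-1067.7) + 347.4 + (-71.9) + 351.8 = -440.4
(Excluded from the current account — capital account: sale of embassy land to a foreign government 16.9, capital transfers received from emigrants 25.6; financial account: borrowing by resident firms from foreign banks 193.6, acquisition of a foreign subsidiary by a resident firm (outward FDI) 601.6.)

-440.4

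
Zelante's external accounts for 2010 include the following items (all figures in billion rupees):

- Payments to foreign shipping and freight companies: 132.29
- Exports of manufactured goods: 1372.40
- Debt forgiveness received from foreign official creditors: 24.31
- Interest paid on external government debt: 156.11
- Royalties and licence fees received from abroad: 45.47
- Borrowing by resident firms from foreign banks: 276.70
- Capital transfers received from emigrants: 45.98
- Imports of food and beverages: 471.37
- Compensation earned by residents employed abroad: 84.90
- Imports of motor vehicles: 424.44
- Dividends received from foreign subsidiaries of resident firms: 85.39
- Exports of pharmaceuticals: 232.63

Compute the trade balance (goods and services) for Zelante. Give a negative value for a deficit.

Goods: 232.63 - 471.37 + 1372.40 - 424.44 = 709.22
Services: -132.29 + 45.47 = -86.82
Trade balance = 709.22 + (-86.82) = 622.40
(Excluded from the trade balance — capital account: debt forgiveness received from foreign official creditors 24.31, capital transfers received from emigrants 45.98; primary income: interest paid on external government debt 156.11, compensation earned by residents employed abroad 84.90, dividends received from foreign subsidiaries of resident firms 85.39; financial account: borrowing by resident firms from foreign banks 276.70.)

622.40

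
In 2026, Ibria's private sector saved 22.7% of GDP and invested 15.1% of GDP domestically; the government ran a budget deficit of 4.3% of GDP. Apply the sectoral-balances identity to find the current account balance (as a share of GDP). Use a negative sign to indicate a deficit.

3.3

By the sectoral-balances identity, CA = (S_private - I) + (T - G).
Private balance = 22.7 - 15.1 = 7.6
Government balance (T - G) = -4.3
CA = 7.6 + (-4.3) = 3.3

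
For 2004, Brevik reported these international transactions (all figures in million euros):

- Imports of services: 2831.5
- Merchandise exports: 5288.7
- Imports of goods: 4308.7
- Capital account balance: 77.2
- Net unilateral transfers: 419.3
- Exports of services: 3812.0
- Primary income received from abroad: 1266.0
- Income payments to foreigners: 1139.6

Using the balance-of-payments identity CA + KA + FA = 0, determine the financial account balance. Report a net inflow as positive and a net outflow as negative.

-2583.4

Goods balance = 5288.7 - 4308.7 = 980.0
Services balance = 3812.0 - 2831.5 = 980.5
Trade balance (goods + services) = 980.0 + 980.5 = 1960.5
Net primary income = 1266.0 - 1139.6 = 126.4
Net secondary income = 419.3
Current account = 1960.5 + 126.4 + 419.3 = 2506.2
Financial account = -(2506.2 + 77.2) = -2583.4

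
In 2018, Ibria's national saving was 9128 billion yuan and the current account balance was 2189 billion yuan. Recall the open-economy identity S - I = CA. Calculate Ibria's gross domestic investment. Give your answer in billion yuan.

6939

I = S - CA = 9128 - 2189 = 6939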